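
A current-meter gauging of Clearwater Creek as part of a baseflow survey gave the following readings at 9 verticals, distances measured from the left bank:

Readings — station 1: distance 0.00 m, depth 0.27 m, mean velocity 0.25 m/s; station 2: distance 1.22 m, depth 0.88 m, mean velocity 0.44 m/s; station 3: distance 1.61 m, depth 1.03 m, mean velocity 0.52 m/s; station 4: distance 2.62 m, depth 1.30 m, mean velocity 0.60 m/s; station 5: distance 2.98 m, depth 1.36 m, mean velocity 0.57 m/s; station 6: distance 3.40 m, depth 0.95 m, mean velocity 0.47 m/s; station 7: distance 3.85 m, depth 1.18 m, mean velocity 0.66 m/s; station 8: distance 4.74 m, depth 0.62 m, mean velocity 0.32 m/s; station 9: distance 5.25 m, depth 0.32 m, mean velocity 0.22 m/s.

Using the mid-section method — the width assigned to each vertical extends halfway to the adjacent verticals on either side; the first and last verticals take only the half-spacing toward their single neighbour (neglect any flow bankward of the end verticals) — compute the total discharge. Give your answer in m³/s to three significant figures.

w_1 = (1.22 − 0.00)/2 = 0.61 m; q_1 = 0.25 × 0.27 × 0.61 = 0.04118 m³/s
w_2 = (1.61 − 0.00)/2 = 0.805 m; q_2 = 0.44 × 0.88 × 0.805 = 0.3117 m³/s
w_3 = (2.62 − 1.22)/2 = 0.7 m; q_3 = 0.52 × 1.03 × 0.7 = 0.3749 m³/s
w_4 = (2.98 − 1.61)/2 = 0.685 m; q_4 = 0.60 × 1.30 × 0.685 = 0.5343 m³/s
w_5 = (3.40 − 2.62)/2 = 0.39 m; q_5 = 0.57 × 1.36 × 0.39 = 0.3023 m³/s
w_6 = (3.85 − 2.98)/2 = 0.435 m; q_6 = 0.47 × 0.95 × 0.435 = 0.1942 m³/s
w_7 = (4.74 − 3.40)/2 = 0.67 m; q_7 = 0.66 × 1.18 × 0.67 = 0.5218 m³/s
w_8 = (5.25 − 3.85)/2 = 0.7 m; q_8 = 0.32 × 0.62 × 0.7 = 0.1389 m³/s
w_9 = (5.25 − 4.74)/2 = 0.255 m; q_9 = 0.22 × 0.32 × 0.255 = 0.01795 m³/s
Q = Σ qᵢ = 2.437 m³/s

2.44 m³/s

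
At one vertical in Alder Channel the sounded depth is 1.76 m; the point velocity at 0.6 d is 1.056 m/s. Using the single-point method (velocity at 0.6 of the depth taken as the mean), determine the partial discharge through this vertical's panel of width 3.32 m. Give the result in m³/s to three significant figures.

6.17 m³/s

v̄ = v₀.₆ = 1.056 m/s
q = v̄ × d × w = 1.056 × 1.76 × 3.32 = 6.170 m³/s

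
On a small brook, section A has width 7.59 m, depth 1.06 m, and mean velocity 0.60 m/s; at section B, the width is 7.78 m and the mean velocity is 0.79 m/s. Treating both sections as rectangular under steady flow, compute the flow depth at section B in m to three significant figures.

0.785 m

Q = A₁V₁ = (7.59×1.06) × 0.60 = 4.827 m³/s
d₂ = Q/(b₂ V₂) = 4.827/(7.78×0.79) = 0.7854 m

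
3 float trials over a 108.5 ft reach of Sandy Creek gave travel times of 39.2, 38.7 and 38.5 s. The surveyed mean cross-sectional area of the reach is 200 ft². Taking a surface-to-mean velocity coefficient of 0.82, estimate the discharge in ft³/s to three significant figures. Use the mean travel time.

459 ft³/s

t̄ = (39.2 + 38.7 + 38.5) / 3 = 38.8 s
v_surface = L / t̄ = 108.5 / 38.8 = 2.796 ft/s
v_mean = 0.82 × 2.796 = 2.293 ft/s
Q = A × v_mean = 200 × 2.293 = 458.6 ft³/s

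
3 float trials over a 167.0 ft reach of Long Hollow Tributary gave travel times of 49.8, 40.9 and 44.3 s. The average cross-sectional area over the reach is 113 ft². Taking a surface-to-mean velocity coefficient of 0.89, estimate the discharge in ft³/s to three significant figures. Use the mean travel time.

t̄ = (49.8 + 40.9 + 44.3) / 3 = 45 s
v_surface = L / t̄ = 167.0 / 45 = 3.711 ft/s
v_mean = 0.89 × 3.711 = 3.303 ft/s
Q = A × v_mean = 113 × 3.303 = 373.2 ft³/s

373 ft³/s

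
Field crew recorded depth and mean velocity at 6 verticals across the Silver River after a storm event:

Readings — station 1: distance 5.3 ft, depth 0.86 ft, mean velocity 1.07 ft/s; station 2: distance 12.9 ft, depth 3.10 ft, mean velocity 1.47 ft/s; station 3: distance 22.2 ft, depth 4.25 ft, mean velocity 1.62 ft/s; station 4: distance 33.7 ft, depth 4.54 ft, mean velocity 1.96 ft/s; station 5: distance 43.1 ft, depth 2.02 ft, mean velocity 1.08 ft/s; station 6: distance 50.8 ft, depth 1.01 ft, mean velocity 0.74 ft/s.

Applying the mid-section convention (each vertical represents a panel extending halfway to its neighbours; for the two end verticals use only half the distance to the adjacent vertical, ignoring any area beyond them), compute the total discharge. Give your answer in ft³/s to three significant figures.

w_1 = (12.9 − 5.3)/2 = 3.8 ft; q_1 = 1.07 × 0.86 × 3.8 = 3.497 ft³/s
w_2 = (22.2 − 5.3)/2 = 8.45 ft; q_2 = 1.47 × 3.10 × 8.45 = 38.51 ft³/s
w_3 = (33.7 − 12.9)/2 = 10.4 ft; q_3 = 1.62 × 4.25 × 10.4 = 71.60 ft³/s
w_4 = (43.1 − 22.2)/2 = 10.45 ft; q_4 = 1.96 × 4.54 × 10.45 = 92.99 ft³/s
w_5 = (50.8 − 33.7)/2 = 8.55 ft; q_5 = 1.08 × 2.02 × 8.55 = 18.65 ft³/s
w_6 = (50.8 − 43.1)/2 = 3.85 ft; q_6 = 0.74 × 1.01 × 3.85 = 2.877 ft³/s
Q = Σ qᵢ = 228.1 ft³/s

228 ft³/s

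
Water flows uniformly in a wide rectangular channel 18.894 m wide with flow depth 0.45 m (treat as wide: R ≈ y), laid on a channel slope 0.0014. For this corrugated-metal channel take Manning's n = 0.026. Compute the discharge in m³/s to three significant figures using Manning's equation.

7.19 m³/s

A = b·y = 18.894 × 0.45 = 8.502 m²
Wide channel: R ≈ y = 0.45 m
Q = (1/n)·A·R^(2/3)·S^(1/2) = (1/0.026) × 8.502 × 0.4500^(2/3) × 0.0014^(1/2) = 7.185 m³/s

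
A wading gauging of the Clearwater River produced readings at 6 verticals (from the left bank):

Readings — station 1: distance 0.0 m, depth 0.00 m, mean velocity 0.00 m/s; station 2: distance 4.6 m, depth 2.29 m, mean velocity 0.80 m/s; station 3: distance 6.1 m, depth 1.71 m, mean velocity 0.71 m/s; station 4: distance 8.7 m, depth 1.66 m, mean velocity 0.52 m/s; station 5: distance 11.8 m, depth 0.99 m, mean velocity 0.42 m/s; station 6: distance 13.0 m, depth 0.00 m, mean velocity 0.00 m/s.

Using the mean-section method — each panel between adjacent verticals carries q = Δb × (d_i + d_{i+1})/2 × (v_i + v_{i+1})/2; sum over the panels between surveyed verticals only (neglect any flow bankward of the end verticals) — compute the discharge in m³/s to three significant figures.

9.12 m³/s

Panel 1-2: Δb = 4.6 m, d̄ = (0.00+2.29)/2 = 1.145, v̄ = (0.00+0.80)/2 = 0.4 → q = 4.6×1.145×0.4 = 2.107 m³/s
Panel 2-3: Δb = 1.5 m, d̄ = (2.29+1.71)/2 = 2, v̄ = (0.80+0.71)/2 = 0.755 → q = 1.5×2×0.755 = 2.265 m³/s
Panel 3-4: Δb = 2.6 m, d̄ = (1.71+1.66)/2 = 1.685, v̄ = (0.71+0.52)/2 = 0.615 → q = 2.6×1.685×0.615 = 2.694 m³/s
Panel 4-5: Δb = 3.1 m, d̄ = (1.66+0.99)/2 = 1.325, v̄ = (0.52+0.42)/2 = 0.47 → q = 3.1×1.325×0.47 = 1.931 m³/s
Panel 5-6: Δb = 1.2 m, d̄ = (0.99+0.00)/2 = 0.495, v̄ = (0.42+0.00)/2 = 0.21 → q = 1.2×0.495×0.21 = 0.1247 m³/s
Q = Σ q = 9.121 m³/s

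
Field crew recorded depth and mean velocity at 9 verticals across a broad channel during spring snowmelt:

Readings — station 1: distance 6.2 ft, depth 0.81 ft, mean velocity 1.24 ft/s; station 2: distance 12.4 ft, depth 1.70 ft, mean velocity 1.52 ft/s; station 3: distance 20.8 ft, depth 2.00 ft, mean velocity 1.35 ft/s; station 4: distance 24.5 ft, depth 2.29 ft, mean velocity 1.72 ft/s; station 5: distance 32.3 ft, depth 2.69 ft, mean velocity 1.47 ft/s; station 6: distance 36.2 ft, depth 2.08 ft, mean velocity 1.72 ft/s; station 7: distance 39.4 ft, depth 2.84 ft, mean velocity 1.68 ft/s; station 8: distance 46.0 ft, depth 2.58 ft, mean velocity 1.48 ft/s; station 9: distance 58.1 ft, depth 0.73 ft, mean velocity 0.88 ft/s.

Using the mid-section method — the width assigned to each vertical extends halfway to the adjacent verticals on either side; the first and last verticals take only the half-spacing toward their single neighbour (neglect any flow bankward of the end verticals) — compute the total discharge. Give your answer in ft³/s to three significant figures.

w_1 = (12.4 − 6.2)/2 = 3.1 ft; q_1 = 1.24 × 0.81 × 3.1 = 3.114 ft³/s
w_2 = (20.8 − 6.2)/2 = 7.3 ft; q_2 = 1.52 × 1.70 × 7.3 = 18.86 ft³/s
w_3 = (24.5 − 12.4)/2 = 6.05 ft; q_3 = 1.35 × 2.00 × 6.05 = 16.34 ft³/s
w_4 = (32.3 − 20.8)/2 = 5.75 ft; q_4 = 1.72 × 2.29 × 5.75 = 22.65 ft³/s
w_5 = (36.2 − 24.5)/2 = 5.85 ft; q_5 = 1.47 × 2.69 × 5.85 = 23.13 ft³/s
w_6 = (39.4 − 32.3)/2 = 3.55 ft; q_6 = 1.72 × 2.08 × 3.55 = 12.70 ft³/s
w_7 = (46.0 − 36.2)/2 = 4.9 ft; q_7 = 1.68 × 2.84 × 4.9 = 23.38 ft³/s
w_8 = (58.1 − 39.4)/2 = 9.35 ft; q_8 = 1.48 × 2.58 × 9.35 = 35.70 ft³/s
w_9 = (58.1 − 46.0)/2 = 6.05 ft; q_9 = 0.88 × 0.73 × 6.05 = 3.887 ft³/s
Q = Σ qᵢ = 159.8 ft³/s

160 ft³/s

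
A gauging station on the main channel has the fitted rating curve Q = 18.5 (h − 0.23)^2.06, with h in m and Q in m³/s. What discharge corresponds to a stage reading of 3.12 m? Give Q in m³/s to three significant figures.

Q = 18.5 × (3.12 − 0.23)^2.06 = 18.5 × 2.89^2.06 = 164.7 m³/s

165 m³/s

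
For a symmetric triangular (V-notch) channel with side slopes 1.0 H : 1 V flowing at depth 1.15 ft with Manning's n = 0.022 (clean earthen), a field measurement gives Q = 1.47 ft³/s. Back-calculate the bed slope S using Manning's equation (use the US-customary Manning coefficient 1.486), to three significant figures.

0.000899

A = z·y² = 1.0×1.15² = 1.323 ft²
P = 2y√(1+z²) = 2×1.15×√(1+1.0²) = 3.253 ft
R = A/P = 1.323/3.253 = 0.4066 ft
S = (Q·n / (1.486·A·R^(2/3)))² = (1.47×0.022 / (1.486×1.323×0.5488))² = 0.0008990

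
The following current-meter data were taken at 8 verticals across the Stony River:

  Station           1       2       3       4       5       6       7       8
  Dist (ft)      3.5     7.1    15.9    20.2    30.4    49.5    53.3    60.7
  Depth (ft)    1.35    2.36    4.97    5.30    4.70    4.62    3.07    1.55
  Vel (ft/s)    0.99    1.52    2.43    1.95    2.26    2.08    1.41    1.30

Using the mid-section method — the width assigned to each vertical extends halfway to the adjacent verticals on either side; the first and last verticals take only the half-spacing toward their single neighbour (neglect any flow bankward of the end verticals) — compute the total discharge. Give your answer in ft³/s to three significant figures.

w_1 = (7.1 − 3.5)/2 = 1.8 ft; q_1 = 0.99 × 1.35 × 1.8 = 2.406 ft³/s
w_2 = (15.9 − 3.5)/2 = 6.2 ft; q_2 = 1.52 × 2.36 × 6.2 = 22.24 ft³/s
w_3 = (20.2 − 7.1)/2 = 6.55 ft; q_3 = 2.43 × 4.97 × 6.55 = 79.11 ft³/s
w_4 = (30.4 − 15.9)/2 = 7.25 ft; q_4 = 1.95 × 5.30 × 7.25 = 74.93 ft³/s
w_5 = (49.5 − 20.2)/2 = 14.65 ft; q_5 = 2.26 × 4.70 × 14.65 = 155.6 ft³/s
w_6 = (53.3 − 30.4)/2 = 11.45 ft; q_6 = 2.08 × 4.62 × 11.45 = 110.0 ft³/s
w_7 = (60.7 − 49.5)/2 = 5.6 ft; q_7 = 1.41 × 3.07 × 5.6 = 24.24 ft³/s
w_8 = (60.7 − 53.3)/2 = 3.7 ft; q_8 = 1.30 × 1.55 × 3.7 = 7.456 ft³/s
Q = Σ qᵢ = 476.0 ft³/s

476 ft³/s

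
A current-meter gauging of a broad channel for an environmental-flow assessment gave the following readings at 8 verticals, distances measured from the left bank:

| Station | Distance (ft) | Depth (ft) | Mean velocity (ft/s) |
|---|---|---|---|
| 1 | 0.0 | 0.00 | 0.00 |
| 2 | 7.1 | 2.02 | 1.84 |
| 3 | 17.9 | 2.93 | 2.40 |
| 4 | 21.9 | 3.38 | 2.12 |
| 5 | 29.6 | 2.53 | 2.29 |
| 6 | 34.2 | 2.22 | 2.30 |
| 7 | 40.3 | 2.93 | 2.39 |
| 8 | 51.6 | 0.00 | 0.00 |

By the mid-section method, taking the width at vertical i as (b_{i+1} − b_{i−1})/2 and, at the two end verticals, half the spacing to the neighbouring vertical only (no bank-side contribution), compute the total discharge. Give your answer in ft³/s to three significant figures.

251 ft³/s

w_2 = (17.9 − 0.0)/2 = 8.95 ft; q_2 = 1.84 × 2.02 × 8.95 = 33.27 ft³/s
w_3 = (21.9 − 7.1)/2 = 7.4 ft; q_3 = 2.40 × 2.93 × 7.4 = 52.04 ft³/s
w_4 = (29.6 − 17.9)/2 = 5.85 ft; q_4 = 2.12 × 3.38 × 5.85 = 41.92 ft³/s
w_5 = (34.2 − 21.9)/2 = 6.15 ft; q_5 = 2.29 × 2.53 × 6.15 = 35.63 ft³/s
w_6 = (40.3 − 29.6)/2 = 5.35 ft; q_6 = 2.30 × 2.22 × 5.35 = 27.32 ft³/s
w_7 = (51.6 − 34.2)/2 = 8.7 ft; q_7 = 2.39 × 2.93 × 8.7 = 60.92 ft³/s
Stations 1, 8 contribute zero (depth or velocity is 0).
Q = Σ qᵢ = 251.1 ft³/s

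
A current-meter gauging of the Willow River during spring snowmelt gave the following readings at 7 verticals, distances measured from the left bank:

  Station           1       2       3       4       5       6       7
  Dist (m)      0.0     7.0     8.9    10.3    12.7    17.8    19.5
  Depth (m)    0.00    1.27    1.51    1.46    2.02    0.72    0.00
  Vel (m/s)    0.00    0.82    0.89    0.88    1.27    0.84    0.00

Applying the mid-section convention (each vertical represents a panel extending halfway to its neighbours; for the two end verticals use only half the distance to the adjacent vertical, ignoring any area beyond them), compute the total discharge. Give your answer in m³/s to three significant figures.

w_2 = (8.9 − 0.0)/2 = 4.45 m; q_2 = 0.82 × 1.27 × 4.45 = 4.634 m³/s
w_3 = (10.3 − 7.0)/2 = 1.65 m; q_3 = 0.89 × 1.51 × 1.65 = 2.217 m³/s
w_4 = (12.7 − 8.9)/2 = 1.9 m; q_4 = 0.88 × 1.46 × 1.9 = 2.441 m³/s
w_5 = (17.8 − 10.3)/2 = 3.75 m; q_5 = 1.27 × 2.02 × 3.75 = 9.620 m³/s
w_6 = (19.5 − 12.7)/2 = 3.4 m; q_6 = 0.84 × 0.72 × 3.4 = 2.056 m³/s
Stations 1, 7 contribute zero (depth or velocity is 0).
Q = Σ qᵢ = 20.97 m³/s

21.0 m³/s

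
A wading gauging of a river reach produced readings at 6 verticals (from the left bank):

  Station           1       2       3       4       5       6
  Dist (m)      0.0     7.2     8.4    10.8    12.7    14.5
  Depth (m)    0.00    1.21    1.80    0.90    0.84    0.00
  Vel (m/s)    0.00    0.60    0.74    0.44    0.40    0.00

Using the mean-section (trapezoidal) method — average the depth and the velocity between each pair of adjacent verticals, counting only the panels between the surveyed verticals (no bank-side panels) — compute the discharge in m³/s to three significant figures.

Panel 1-2: Δb = 7.2 m, d̄ = (0.00+1.21)/2 = 0.605, v̄ = (0.00+0.60)/2 = 0.3 → q = 7.2×0.605×0.3 = 1.307 m³/s
Panel 2-3: Δb = 1.2 m, d̄ = (1.21+1.80)/2 = 1.505, v̄ = (0.60+0.74)/2 = 0.67 → q = 1.2×1.505×0.67 = 1.210 m³/s
Panel 3-4: Δb = 2.4 m, d̄ = (1.80+0.90)/2 = 1.35, v̄ = (0.74+0.44)/2 = 0.59 → q = 2.4×1.35×0.59 = 1.912 m³/s
Panel 4-5: Δb = 1.9 m, d̄ = (0.90+0.84)/2 = 0.87, v̄ = (0.44+0.40)/2 = 0.42 → q = 1.9×0.87×0.42 = 0.6943 m³/s
Panel 5-6: Δb = 1.8 m, d̄ = (0.84+0.00)/2 = 0.42, v̄ = (0.40+0.00)/2 = 0.2 → q = 1.8×0.42×0.2 = 0.1512 m³/s
Q = Σ q = 5.274 m³/s

5.27 m³/s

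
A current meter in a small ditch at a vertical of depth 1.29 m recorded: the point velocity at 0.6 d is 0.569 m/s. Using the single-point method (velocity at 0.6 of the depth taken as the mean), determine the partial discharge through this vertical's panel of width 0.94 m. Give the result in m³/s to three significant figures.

v̄ = v₀.₆ = 0.569 m/s
q = v̄ × d × w = 0.5690 × 1.29 × 0.94 = 0.6900 m³/s

0.690 m³/s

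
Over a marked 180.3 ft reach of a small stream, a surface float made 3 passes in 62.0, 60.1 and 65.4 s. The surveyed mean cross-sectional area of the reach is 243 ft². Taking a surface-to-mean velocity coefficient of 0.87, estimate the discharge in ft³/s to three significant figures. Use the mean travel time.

610 ft³/s

t̄ = (62.0 + 60.1 + 65.4) / 3 = 62.5 s
v_surface = L / t̄ = 180.3 / 62.5 = 2.885 ft/s
v_mean = 0.87 × 2.885 = 2.510 ft/s
Q = A × v_mean = 243 × 2.510 = 609.9 ft³/s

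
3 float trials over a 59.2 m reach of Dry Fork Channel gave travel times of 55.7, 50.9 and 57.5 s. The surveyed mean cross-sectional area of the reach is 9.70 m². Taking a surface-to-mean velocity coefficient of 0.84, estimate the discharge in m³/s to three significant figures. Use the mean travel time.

t̄ = (55.7 + 50.9 + 57.5) / 3 = 54.7 s
v_surface = L / t̄ = 59.2 / 54.7 = 1.082 m/s
v_mean = 0.84 × 1.082 = 0.9091 m/s
Q = A × v_mean = 9.70 × 0.9091 = 8.818 m³/s

8.82 m³/s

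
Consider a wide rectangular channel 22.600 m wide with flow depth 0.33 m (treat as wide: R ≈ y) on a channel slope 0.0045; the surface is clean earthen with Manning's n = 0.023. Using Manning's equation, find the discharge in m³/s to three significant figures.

10.4 m³/s

A = b·y = 22.600 × 0.33 = 7.458 m²
Wide channel: R ≈ y = 0.33 m
Q = (1/n)·A·R^(2/3)·S^(1/2) = (1/0.023) × 7.458 × 0.3300^(2/3) × 0.0045^(1/2) = 10.39 m³/s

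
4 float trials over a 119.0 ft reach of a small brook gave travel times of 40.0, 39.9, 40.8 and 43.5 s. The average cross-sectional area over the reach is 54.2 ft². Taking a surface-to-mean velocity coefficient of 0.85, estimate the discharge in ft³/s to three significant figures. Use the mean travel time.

t̄ = (40.0 + 39.9 + 40.8 + 43.5) / 4 = 41.05 s
v_surface = L / t̄ = 119.0 / 41.05 = 2.899 ft/s
v_mean = 0.85 × 2.899 = 2.464 ft/s
Q = A × v_mean = 54.2 × 2.464 = 133.6 ft³/s

134 ft³/s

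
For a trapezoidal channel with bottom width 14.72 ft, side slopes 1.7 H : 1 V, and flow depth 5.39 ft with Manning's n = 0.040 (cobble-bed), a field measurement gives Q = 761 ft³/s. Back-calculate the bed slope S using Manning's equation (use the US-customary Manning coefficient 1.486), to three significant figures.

A = (b + z·y)·y = (14.72 + 1.7×5.39)×5.39 = 128.7 ft²
P = b + 2y√(1+z²) = 14.72 + 2×5.39×√(1+1.7²) = 35.98 ft
R = A/P = 128.7/35.98 = 3.578 ft
S = (Q·n / (1.486·A·R^(2/3)))² = (761×0.040 / (1.486×128.7×2.339))² = 0.004628

0.00463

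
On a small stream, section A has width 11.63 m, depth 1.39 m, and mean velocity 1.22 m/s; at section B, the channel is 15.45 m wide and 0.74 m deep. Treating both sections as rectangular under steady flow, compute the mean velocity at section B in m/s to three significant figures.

1.73 m/s

Q = A₁V₁ = (11.63×1.39) × 1.22 = 19.72 m³/s
A₂ = 15.45 × 0.74 = 11.43 m²
V₂ = Q/A₂ = 19.72/11.43 = 1.725 m/s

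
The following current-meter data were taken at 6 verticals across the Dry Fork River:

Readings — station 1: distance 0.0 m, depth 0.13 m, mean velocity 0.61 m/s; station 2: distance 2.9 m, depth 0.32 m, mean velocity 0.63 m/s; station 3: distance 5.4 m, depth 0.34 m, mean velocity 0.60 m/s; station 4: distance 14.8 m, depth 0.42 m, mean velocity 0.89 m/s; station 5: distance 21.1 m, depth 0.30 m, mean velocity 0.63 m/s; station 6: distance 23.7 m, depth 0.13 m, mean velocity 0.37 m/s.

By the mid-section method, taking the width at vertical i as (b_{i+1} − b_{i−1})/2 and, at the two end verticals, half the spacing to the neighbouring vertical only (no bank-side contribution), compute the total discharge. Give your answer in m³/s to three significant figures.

w_1 = (2.9 − 0.0)/2 = 1.45 m; q_1 = 0.61 × 0.13 × 1.45 = 0.1150 m³/s
w_2 = (5.4 − 0.0)/2 = 2.7 m; q_2 = 0.63 × 0.32 × 2.7 = 0.5443 m³/s
w_3 = (14.8 − 2.9)/2 = 5.95 m; q_3 = 0.60 × 0.34 × 5.95 = 1.214 m³/s
w_4 = (21.1 − 5.4)/2 = 7.85 m; q_4 = 0.89 × 0.42 × 7.85 = 2.934 m³/s
w_5 = (23.7 − 14.8)/2 = 4.45 m; q_5 = 0.63 × 0.30 × 4.45 = 0.8411 m³/s
w_6 = (23.7 − 21.1)/2 = 1.3 m; q_6 = 0.37 × 0.13 × 1.3 = 0.06253 m³/s
Q = Σ qᵢ = 5.711 m³/s

5.71 m³/s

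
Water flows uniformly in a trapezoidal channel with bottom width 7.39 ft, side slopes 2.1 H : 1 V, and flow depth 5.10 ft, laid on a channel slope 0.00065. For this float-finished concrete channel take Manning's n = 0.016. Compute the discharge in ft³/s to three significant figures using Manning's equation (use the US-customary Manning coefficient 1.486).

A = (b + z·y)·y = (7.39 + 2.1×5.10)×5.10 = 92.31 ft²
P = b + 2y√(1+z²) = 7.39 + 2×5.10×√(1+2.1²) = 31.11 ft
R = A/P = 92.31/31.11 = 2.967 ft
Q = (1.486/n)·A·R^(2/3)·S^(1/2) = (1.486/0.016) × 92.31 × 2.967^(2/3) × 0.00065^(1/2) = 451.3 ft³/s

451 ft³/s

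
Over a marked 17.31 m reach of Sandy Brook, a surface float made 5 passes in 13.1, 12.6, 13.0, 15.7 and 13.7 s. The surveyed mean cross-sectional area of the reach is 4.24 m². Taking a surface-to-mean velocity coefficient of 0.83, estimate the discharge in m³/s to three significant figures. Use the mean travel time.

4.47 m³/s

t̄ = (13.1 + 12.6 + 13.0 + 15.7 + 13.7) / 5 = 13.62 s
v_surface = L / t̄ = 17.31 / 13.62 = 1.271 m/s
v_mean = 0.83 × 1.271 = 1.055 m/s
Q = A × v_mean = 4.24 × 1.055 = 4.473 m³/s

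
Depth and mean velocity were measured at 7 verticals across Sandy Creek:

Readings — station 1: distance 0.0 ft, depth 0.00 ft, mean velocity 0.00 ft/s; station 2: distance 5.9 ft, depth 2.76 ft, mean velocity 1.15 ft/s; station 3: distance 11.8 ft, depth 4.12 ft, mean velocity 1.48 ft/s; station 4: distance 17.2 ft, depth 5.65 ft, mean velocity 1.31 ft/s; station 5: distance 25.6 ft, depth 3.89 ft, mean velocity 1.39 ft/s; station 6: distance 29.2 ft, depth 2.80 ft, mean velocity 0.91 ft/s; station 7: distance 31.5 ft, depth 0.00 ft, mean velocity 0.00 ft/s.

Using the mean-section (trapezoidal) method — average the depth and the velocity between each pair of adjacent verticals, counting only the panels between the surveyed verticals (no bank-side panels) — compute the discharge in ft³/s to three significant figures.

138 ft³/s

Panel 1-2: Δb = 5.9 ft, d̄ = (0.00+2.76)/2 = 1.38, v̄ = (0.00+1.15)/2 = 0.575 → q = 5.9×1.38×0.575 = 4.682 ft³/s
Panel 2-3: Δb = 5.9 ft, d̄ = (2.76+4.12)/2 = 3.44, v̄ = (1.15+1.48)/2 = 1.315 → q = 5.9×3.44×1.315 = 26.69 ft³/s
Panel 3-4: Δb = 5.4 ft, d̄ = (4.12+5.65)/2 = 4.885, v̄ = (1.48+1.31)/2 = 1.395 → q = 5.4×4.885×1.395 = 36.80 ft³/s
Panel 4-5: Δb = 8.4 ft, d̄ = (5.65+3.89)/2 = 4.77, v̄ = (1.31+1.39)/2 = 1.35 → q = 8.4×4.77×1.35 = 54.09 ft³/s
Panel 5-6: Δb = 3.6 ft, d̄ = (3.89+2.80)/2 = 3.345, v̄ = (1.39+0.91)/2 = 1.15 → q = 3.6×3.345×1.15 = 13.85 ft³/s
Panel 6-7: Δb = 2.3 ft, d̄ = (2.80+0.00)/2 = 1.4, v̄ = (0.91+0.00)/2 = 0.455 → q = 2.3×1.4×0.455 = 1.465 ft³/s
Q = Σ q = 137.6 ft³/s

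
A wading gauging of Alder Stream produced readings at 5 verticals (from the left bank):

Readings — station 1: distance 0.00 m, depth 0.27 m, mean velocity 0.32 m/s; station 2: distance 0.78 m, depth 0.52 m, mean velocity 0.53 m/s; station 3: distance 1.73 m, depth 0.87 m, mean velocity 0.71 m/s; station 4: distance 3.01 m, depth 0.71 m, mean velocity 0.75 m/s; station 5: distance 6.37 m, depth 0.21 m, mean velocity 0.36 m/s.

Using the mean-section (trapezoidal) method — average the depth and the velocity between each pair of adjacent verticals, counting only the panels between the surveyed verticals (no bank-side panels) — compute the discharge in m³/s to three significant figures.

2.14 m³/s

Panel 1-2: Δb = 0.78 m, d̄ = (0.27+0.52)/2 = 0.395, v̄ = (0.32+0.53)/2 = 0.425 → q = 0.78×0.395×0.425 = 0.1309 m³/s
Panel 2-3: Δb = 0.95 m, d̄ = (0.52+0.87)/2 = 0.695, v̄ = (0.53+0.71)/2 = 0.62 → q = 0.95×0.695×0.62 = 0.4094 m³/s
Panel 3-4: Δb = 1.28 m, d̄ = (0.87+0.71)/2 = 0.79, v̄ = (0.71+0.75)/2 = 0.73 → q = 1.28×0.79×0.73 = 0.7382 m³/s
Panel 4-5: Δb = 3.36 m, d̄ = (0.71+0.21)/2 = 0.46, v̄ = (0.75+0.36)/2 = 0.555 → q = 3.36×0.46×0.555 = 0.8578 m³/s
Q = Σ q = 2.136 m³/s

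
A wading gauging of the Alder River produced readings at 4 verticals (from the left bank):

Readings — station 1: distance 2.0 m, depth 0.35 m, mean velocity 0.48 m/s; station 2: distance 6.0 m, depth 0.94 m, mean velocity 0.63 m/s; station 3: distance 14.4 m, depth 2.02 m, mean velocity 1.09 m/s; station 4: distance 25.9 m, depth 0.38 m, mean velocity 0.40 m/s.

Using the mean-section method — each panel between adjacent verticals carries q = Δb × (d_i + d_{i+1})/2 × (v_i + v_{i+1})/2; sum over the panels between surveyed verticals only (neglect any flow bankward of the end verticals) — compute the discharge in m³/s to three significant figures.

22.4 m³/s

Panel 1-2: Δb = 4 m, d̄ = (0.35+0.94)/2 = 0.645, v̄ = (0.48+0.63)/2 = 0.555 → q = 4×0.645×0.555 = 1.432 m³/s
Panel 2-3: Δb = 8.4 m, d̄ = (0.94+2.02)/2 = 1.48, v̄ = (0.63+1.09)/2 = 0.86 → q = 8.4×1.48×0.86 = 10.69 m³/s
Panel 3-4: Δb = 11.5 m, d̄ = (2.02+0.38)/2 = 1.2, v̄ = (1.09+0.40)/2 = 0.745 → q = 11.5×1.2×0.745 = 10.28 m³/s
Q = Σ q = 22.40 m³/s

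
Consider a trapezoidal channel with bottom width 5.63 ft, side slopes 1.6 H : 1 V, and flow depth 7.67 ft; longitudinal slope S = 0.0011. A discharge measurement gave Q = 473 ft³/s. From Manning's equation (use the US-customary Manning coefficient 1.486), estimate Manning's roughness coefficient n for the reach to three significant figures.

A = (b + z·y)·y = (5.63 + 1.6×7.67)×7.67 = 137.3 ft²
P = b + 2y√(1+z²) = 5.63 + 2×7.67×√(1+1.6²) = 34.57 ft
R = A/P = 137.3/34.57 = 3.971 ft
n = (1.486/Q)·A·R^(2/3)·S^(1/2) = (1.486/473) × 137.3 × 2.508 × 0.03317 = 0.03588

0.0359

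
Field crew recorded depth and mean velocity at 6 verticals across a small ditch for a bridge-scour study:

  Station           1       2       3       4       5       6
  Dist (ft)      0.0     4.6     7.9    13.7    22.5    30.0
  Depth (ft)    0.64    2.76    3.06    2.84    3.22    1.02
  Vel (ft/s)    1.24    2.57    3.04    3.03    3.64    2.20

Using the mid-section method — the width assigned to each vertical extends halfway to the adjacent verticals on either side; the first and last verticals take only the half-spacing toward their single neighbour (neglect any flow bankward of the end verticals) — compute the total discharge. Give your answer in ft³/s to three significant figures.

239 ft³/s

w_1 = (4.6 − 0.0)/2 = 2.3 ft; q_1 = 1.24 × 0.64 × 2.3 = 1.825 ft³/s
w_2 = (7.9 − 0.0)/2 = 3.95 ft; q_2 = 2.57 × 2.76 × 3.95 = 28.02 ft³/s
w_3 = (13.7 − 4.6)/2 = 4.55 ft; q_3 = 3.04 × 3.06 × 4.55 = 42.33 ft³/s
w_4 = (22.5 − 7.9)/2 = 7.3 ft; q_4 = 3.03 × 2.84 × 7.3 = 62.82 ft³/s
w_5 = (30.0 − 13.7)/2 = 8.15 ft; q_5 = 3.64 × 3.22 × 8.15 = 95.52 ft³/s
w_6 = (30.0 − 22.5)/2 = 3.75 ft; q_6 = 2.20 × 1.02 × 3.75 = 8.415 ft³/s
Q = Σ qᵢ = 238.9 ft³/s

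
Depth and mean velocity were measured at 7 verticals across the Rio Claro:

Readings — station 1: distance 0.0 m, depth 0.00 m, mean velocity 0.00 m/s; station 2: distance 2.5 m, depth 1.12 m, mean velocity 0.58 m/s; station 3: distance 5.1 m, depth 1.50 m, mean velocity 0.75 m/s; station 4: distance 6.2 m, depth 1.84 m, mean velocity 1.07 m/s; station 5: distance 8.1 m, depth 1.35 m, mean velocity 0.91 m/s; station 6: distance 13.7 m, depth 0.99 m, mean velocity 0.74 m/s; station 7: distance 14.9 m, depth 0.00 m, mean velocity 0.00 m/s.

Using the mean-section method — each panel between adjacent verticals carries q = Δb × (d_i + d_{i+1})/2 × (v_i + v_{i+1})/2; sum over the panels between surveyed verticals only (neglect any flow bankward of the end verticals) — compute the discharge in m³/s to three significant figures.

Panel 1-2: Δb = 2.5 m, d̄ = (0.00+1.12)/2 = 0.56, v̄ = (0.00+0.58)/2 = 0.29 → q = 2.5×0.56×0.29 = 0.4060 m³/s
Panel 2-3: Δb = 2.6 m, d̄ = (1.12+1.50)/2 = 1.31, v̄ = (0.58+0.75)/2 = 0.665 → q = 2.6×1.31×0.665 = 2.265 m³/s
Panel 3-4: Δb = 1.1 m, d̄ = (1.50+1.84)/2 = 1.67, v̄ = (0.75+1.07)/2 = 0.91 → q = 1.1×1.67×0.91 = 1.672 m³/s
Panel 4-5: Δb = 1.9 m, d̄ = (1.84+1.35)/2 = 1.595, v̄ = (1.07+0.91)/2 = 0.99 → q = 1.9×1.595×0.99 = 3.000 m³/s
Panel 5-6: Δb = 5.6 m, d̄ = (1.35+0.99)/2 = 1.17, v̄ = (0.91+0.74)/2 = 0.825 → q = 5.6×1.17×0.825 = 5.405 m³/s
Panel 6-7: Δb = 1.2 m, d̄ = (0.99+0.00)/2 = 0.495, v̄ = (0.74+0.00)/2 = 0.37 → q = 1.2×0.495×0.37 = 0.2198 m³/s
Q = Σ q = 12.97 m³/s

13.0 m³/s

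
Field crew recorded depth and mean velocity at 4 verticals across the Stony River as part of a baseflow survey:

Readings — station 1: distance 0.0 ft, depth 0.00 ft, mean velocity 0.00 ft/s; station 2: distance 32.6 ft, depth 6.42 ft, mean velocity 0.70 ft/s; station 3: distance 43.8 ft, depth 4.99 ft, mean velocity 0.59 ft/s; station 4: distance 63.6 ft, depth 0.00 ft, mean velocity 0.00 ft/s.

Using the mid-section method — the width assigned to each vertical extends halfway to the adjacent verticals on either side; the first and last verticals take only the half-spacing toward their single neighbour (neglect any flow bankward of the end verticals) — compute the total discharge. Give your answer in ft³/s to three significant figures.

144 ft³/s

w_2 = (43.8 − 0.0)/2 = 21.9 ft; q_2 = 0.70 × 6.42 × 21.9 = 98.42 ft³/s
w_3 = (63.6 − 32.6)/2 = 15.5 ft; q_3 = 0.59 × 4.99 × 15.5 = 45.63 ft³/s
Stations 1, 4 contribute zero (depth or velocity is 0).
Q = Σ qᵢ = 144.1 ft³/s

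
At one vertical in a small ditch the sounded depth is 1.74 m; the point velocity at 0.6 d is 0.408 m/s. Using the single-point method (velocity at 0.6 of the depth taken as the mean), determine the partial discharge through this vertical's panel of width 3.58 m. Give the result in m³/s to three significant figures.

v̄ = v₀.₆ = 0.408 m/s
q = v̄ × d × w = 0.4080 × 1.74 × 3.58 = 2.542 m³/s

2.54 m³/s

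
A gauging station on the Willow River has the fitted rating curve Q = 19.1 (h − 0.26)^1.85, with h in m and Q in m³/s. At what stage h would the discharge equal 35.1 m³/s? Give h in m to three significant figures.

1.65 m

h − h₀ = (Q/C)^(1/b) = (35.1/19.1)^(1/1.85) = 1.389 m
h = 0.26 + 1.389 = 1.649 m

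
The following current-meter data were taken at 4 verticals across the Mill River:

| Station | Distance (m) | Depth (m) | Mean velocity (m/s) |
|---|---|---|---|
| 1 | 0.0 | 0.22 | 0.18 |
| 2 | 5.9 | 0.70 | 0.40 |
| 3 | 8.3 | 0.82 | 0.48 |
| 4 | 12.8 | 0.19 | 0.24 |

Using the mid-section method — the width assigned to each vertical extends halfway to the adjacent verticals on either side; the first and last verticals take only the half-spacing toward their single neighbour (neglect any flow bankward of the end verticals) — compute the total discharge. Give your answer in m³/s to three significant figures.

w_1 = (5.9 − 0.0)/2 = 2.95 m; q_1 = 0.18 × 0.22 × 2.95 = 0.1168 m³/s
w_2 = (8.3 − 0.0)/2 = 4.15 m; q_2 = 0.40 × 0.70 × 4.15 = 1.162 m³/s
w_3 = (12.8 − 5.9)/2 = 3.45 m; q_3 = 0.48 × 0.82 × 3.45 = 1.358 m³/s
w_4 = (12.8 − 8.3)/2 = 2.25 m; q_4 = 0.24 × 0.19 × 2.25 = 0.1026 m³/s
Q = Σ qᵢ = 2.739 m³/s

2.74 m³/s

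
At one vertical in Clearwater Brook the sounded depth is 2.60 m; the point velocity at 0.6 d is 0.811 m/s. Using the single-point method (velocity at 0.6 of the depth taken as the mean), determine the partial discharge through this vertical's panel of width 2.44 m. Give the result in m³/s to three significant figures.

5.14 m³/s

v̄ = v₀.₆ = 0.811 m/s
q = v̄ × d × w = 0.8110 × 2.60 × 2.44 = 5.145 m³/s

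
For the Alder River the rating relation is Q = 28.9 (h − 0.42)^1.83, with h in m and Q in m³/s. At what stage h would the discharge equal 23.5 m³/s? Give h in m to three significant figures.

1.31 m

h − h₀ = (Q/C)^(1/b) = (23.5/28.9)^(1/1.83) = 0.8931 m
h = 0.42 + 0.8931 = 1.313 m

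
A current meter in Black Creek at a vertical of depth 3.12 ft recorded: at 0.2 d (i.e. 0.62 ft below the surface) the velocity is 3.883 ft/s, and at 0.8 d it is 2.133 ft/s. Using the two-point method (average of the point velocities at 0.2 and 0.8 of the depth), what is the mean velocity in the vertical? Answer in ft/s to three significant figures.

v̄ = (3.883 + 2.133) / 2 = 3.008 ft/s

3.01 ft/s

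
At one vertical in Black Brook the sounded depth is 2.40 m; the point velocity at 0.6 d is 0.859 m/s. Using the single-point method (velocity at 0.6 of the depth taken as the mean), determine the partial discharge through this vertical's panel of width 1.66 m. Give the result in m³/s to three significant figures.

v̄ = v₀.₆ = 0.859 m/s
q = v̄ × d × w = 0.8590 × 2.40 × 1.66 = 3.422 m³/s

3.42 m³/s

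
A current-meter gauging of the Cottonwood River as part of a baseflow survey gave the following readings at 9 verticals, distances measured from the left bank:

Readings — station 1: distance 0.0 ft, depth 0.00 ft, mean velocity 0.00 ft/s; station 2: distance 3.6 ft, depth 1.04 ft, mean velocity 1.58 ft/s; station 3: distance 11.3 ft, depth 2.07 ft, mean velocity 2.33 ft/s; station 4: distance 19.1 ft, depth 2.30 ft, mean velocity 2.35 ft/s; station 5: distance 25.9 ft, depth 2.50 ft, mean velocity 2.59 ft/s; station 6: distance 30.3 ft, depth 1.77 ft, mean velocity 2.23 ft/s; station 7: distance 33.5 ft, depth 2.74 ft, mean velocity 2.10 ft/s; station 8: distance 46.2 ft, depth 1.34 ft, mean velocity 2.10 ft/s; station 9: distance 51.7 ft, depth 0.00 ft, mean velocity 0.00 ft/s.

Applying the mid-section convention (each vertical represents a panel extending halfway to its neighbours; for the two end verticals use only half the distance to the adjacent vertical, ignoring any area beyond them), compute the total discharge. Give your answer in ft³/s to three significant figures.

w_2 = (11.3 − 0.0)/2 = 5.65 ft; q_2 = 1.58 × 1.04 × 5.65 = 9.284 ft³/s
w_3 = (19.1 − 3.6)/2 = 7.75 ft; q_3 = 2.33 × 2.07 × 7.75 = 37.38 ft³/s
w_4 = (25.9 − 11.3)/2 = 7.3 ft; q_4 = 2.35 × 2.30 × 7.3 = 39.46 ft³/s
w_5 = (30.3 − 19.1)/2 = 5.6 ft; q_5 = 2.59 × 2.50 × 5.6 = 36.26 ft³/s
w_6 = (33.5 − 25.9)/2 = 3.8 ft; q_6 = 2.23 × 1.77 × 3.8 = 15.00 ft³/s
w_7 = (46.2 − 30.3)/2 = 7.95 ft; q_7 = 2.10 × 2.74 × 7.95 = 45.74 ft³/s
w_8 = (51.7 − 33.5)/2 = 9.1 ft; q_8 = 2.10 × 1.34 × 9.1 = 25.61 ft³/s
Stations 1, 9 contribute zero (depth or velocity is 0).
Q = Σ qᵢ = 208.7 ft³/s

209 ft³/s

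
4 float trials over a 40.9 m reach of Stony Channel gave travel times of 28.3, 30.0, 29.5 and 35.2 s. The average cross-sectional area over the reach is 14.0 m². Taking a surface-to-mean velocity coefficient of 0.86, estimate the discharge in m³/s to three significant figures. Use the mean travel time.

t̄ = (28.3 + 30.0 + 29.5 + 35.2) / 4 = 30.75 s
v_surface = L / t̄ = 40.9 / 30.75 = 1.330 m/s
v_mean = 0.86 × 1.330 = 1.144 m/s
Q = A × v_mean = 14.0 × 1.144 = 16.01 m³/s

16.0 m³/s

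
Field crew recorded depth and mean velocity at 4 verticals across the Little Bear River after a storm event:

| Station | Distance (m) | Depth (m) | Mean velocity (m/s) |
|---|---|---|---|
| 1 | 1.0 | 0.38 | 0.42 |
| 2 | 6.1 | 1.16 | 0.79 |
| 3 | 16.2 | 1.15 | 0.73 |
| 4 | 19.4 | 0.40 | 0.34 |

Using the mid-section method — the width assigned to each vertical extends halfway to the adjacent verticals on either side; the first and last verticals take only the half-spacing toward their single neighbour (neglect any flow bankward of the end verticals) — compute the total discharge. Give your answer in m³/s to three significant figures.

13.2 m³/s

w_1 = (6.1 − 1.0)/2 = 2.55 m; q_1 = 0.42 × 0.38 × 2.55 = 0.4070 m³/s
w_2 = (16.2 − 1.0)/2 = 7.6 m; q_2 = 0.79 × 1.16 × 7.6 = 6.965 m³/s
w_3 = (19.4 − 6.1)/2 = 6.65 m; q_3 = 0.73 × 1.15 × 6.65 = 5.583 m³/s
w_4 = (19.4 − 16.2)/2 = 1.6 m; q_4 = 0.34 × 0.40 × 1.6 = 0.2176 m³/s
Q = Σ qᵢ = 13.17 m³/s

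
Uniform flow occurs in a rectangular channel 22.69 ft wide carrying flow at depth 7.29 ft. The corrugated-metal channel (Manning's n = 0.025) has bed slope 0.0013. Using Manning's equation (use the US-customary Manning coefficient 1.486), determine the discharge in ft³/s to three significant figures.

957 ft³/s

A = b·y = 22.69 × 7.29 = 165.4 ft²
P = b + 2y = 22.69 + 2×7.29 = 37.27 ft
R = A/P = 165.4/37.27 = 4.438 ft
Q = (1.486/n)·A·R^(2/3)·S^(1/2) = (1.486/0.025) × 165.4 × 4.438^(2/3) × 0.0013^(1/2) = 957.4 ft³/s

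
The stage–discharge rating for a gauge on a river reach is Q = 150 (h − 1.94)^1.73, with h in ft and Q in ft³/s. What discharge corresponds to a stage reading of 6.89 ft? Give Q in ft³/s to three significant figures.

Q = 150 × (6.89 − 1.94)^1.73 = 150 × 4.95^1.73 = 2386 ft³/s

2390 ft³/s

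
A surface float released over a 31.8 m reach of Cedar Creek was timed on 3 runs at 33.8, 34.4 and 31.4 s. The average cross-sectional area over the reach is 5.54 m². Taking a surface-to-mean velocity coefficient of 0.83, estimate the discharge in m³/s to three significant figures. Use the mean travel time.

t̄ = (33.8 + 34.4 + 31.4) / 3 = 33.2 s
v_surface = L / t̄ = 31.8 / 33.2 = 0.9578 m/s
v_mean = 0.83 × 0.9578 = 0.7950 m/s
Q = A × v_mean = 5.54 × 0.7950 = 4.404 m³/s

4.40 m³/s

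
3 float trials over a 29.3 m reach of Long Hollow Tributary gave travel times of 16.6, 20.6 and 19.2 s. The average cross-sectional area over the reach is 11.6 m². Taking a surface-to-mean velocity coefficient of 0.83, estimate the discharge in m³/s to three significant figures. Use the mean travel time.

t̄ = (16.6 + 20.6 + 19.2) / 3 = 18.8 s
v_surface = L / t̄ = 29.3 / 18.8 = 1.559 m/s
v_mean = 0.83 × 1.559 = 1.294 m/s
Q = A × v_mean = 11.6 × 1.294 = 15.01 m³/s

15.0 m³/s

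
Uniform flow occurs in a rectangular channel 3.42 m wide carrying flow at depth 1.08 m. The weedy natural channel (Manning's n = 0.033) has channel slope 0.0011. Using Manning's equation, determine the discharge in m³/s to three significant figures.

A = b·y = 3.42 × 1.08 = 3.694 m²
P = b + 2y = 3.42 + 2×1.08 = 5.580 m
R = A/P = 3.694/5.580 = 0.6619 m
Q = (1/n)·A·R^(2/3)·S^(1/2) = (1/0.033) × 3.694 × 0.6619^(2/3) × 0.0011^(1/2) = 2.820 m³/s

2.82 m³/s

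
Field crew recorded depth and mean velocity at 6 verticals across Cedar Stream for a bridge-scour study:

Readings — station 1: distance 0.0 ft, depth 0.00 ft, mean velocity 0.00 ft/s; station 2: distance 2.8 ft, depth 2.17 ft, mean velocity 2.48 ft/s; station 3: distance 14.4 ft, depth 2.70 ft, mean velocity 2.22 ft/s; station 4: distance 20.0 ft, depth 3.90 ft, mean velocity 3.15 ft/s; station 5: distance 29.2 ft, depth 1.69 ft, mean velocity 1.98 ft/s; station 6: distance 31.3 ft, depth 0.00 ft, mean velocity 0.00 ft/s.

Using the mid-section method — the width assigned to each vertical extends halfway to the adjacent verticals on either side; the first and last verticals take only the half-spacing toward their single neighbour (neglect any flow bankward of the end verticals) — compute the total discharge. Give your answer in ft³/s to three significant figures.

200 ft³/s

w_2 = (14.4 − 0.0)/2 = 7.2 ft; q_2 = 2.48 × 2.17 × 7.2 = 38.75 ft³/s
w_3 = (20.0 − 2.8)/2 = 8.6 ft; q_3 = 2.22 × 2.70 × 8.6 = 51.55 ft³/s
w_4 = (29.2 − 14.4)/2 = 7.4 ft; q_4 = 3.15 × 3.90 × 7.4 = 90.91 ft³/s
w_5 = (31.3 − 20.0)/2 = 5.65 ft; q_5 = 1.98 × 1.69 × 5.65 = 18.91 ft³/s
Stations 1, 6 contribute zero (depth or velocity is 0).
Q = Σ qᵢ = 200.1 ft³/s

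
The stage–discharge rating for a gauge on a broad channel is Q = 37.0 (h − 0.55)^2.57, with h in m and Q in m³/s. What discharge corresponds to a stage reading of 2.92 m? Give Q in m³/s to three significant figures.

Q = 37.0 × (2.92 − 0.55)^2.57 = 37.0 × 2.37^2.57 = 339.9 m³/s

340 m³/s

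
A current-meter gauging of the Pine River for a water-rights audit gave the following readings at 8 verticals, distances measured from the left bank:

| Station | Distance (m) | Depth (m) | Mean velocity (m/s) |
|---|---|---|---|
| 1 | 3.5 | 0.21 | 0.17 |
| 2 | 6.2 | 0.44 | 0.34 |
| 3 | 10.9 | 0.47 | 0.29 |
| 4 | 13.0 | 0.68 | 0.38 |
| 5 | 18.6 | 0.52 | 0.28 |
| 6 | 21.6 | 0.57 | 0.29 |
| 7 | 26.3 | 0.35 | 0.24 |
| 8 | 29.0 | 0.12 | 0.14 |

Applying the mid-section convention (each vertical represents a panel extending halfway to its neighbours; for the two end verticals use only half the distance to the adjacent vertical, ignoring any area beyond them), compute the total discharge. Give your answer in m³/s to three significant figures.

3.66 m³/s

w_1 = (6.2 − 3.5)/2 = 1.35 m; q_1 = 0.17 × 0.21 × 1.35 = 0.04820 m³/s
w_2 = (10.9 − 3.5)/2 = 3.7 m; q_2 = 0.34 × 0.44 × 3.7 = 0.5535 m³/s
w_3 = (13.0 − 6.2)/2 = 3.4 m; q_3 = 0.29 × 0.47 × 3.4 = 0.4634 m³/s
w_4 = (18.6 − 10.9)/2 = 3.85 m; q_4 = 0.38 × 0.68 × 3.85 = 0.9948 m³/s
w_5 = (21.6 − 13.0)/2 = 4.3 m; q_5 = 0.28 × 0.52 × 4.3 = 0.6261 m³/s
w_6 = (26.3 − 18.6)/2 = 3.85 m; q_6 = 0.29 × 0.57 × 3.85 = 0.6364 m³/s
w_7 = (29.0 − 21.6)/2 = 3.7 m; q_7 = 0.24 × 0.35 × 3.7 = 0.3108 m³/s
w_8 = (29.0 − 26.3)/2 = 1.35 m; q_8 = 0.14 × 0.12 × 1.35 = 0.02268 m³/s
Q = Σ qᵢ = 3.656 m³/s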